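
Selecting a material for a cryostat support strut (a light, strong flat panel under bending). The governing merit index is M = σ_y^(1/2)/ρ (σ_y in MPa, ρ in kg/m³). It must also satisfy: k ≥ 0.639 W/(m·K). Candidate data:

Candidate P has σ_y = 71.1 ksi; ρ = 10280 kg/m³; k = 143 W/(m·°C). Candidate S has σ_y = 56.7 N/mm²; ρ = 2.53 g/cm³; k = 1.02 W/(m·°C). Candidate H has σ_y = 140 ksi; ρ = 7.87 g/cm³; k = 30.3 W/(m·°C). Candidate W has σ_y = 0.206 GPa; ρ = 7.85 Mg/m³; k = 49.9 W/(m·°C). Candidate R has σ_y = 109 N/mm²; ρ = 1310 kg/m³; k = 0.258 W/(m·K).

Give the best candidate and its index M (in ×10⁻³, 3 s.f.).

candidate H, M = 3.95×10⁻³

Screen on constraints: k ≥ 0.639 W/(m·K). Survivors: candidate P, candidate S, candidate H, candidate W.
Convert each candidate to consistent units, then evaluate M:
  candidate P: σ_y = 490.2 MPa, ρ = 10280 kg/m³
  candidate S: σ_y = 56.70 MPa, ρ = 2530 kg/m³
  candidate H: σ_y = 965.3 MPa, ρ = 7870 kg/m³
  candidate W: σ_y = 206.0 MPa, ρ = 7850 kg/m³
  candidate H: M = 3.95×10⁻³
  candidate S: M = 2.98×10⁻³
  candidate P: M = 2.15×10⁻³
  candidate W: M = 1.83×10⁻³
Highest index: candidate H.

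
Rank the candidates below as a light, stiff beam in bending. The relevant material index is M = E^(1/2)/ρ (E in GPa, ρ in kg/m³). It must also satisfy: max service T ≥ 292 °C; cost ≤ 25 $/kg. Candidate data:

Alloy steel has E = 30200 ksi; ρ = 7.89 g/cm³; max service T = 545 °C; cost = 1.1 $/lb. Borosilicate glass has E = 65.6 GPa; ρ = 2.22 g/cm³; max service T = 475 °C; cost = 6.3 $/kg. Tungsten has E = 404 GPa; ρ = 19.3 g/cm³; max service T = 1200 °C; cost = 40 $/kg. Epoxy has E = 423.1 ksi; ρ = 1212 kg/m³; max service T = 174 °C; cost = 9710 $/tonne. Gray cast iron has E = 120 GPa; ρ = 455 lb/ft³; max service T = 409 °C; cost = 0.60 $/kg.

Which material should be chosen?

borosilicate glass

Screen on constraints: max service T ≥ 292 °C; cost ≤ 25 $/kg. Survivors: alloy steel, borosilicate glass, gray cast iron.
Putting every candidate on a common basis:
  alloy steel: E = 208.2 GPa, ρ = 7890 kg/m³
  borosilicate glass: E = 65.60 GPa, ρ = 2220 kg/m³
  gray cast iron: E = 120.0 GPa, ρ = 7288 kg/m³
  borosilicate glass: M = 3.65×10⁻³
  alloy steel: M = 1.83×10⁻³
  gray cast iron: M = 1.50×10⁻³
Borosilicate glass has the largest M.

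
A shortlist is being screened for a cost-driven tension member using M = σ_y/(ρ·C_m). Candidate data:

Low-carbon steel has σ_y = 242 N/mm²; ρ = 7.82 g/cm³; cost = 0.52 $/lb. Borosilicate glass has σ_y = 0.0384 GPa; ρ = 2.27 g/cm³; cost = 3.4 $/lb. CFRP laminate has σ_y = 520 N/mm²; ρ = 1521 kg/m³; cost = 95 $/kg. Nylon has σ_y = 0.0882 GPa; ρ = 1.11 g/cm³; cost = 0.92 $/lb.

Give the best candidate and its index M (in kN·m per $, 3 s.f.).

After converting to SI:
  low-carbon steel: σ_y = 242.0 MPa, ρ = 7820 kg/m³, cost = 1.146 $/kg
  borosilicate glass: σ_y = 38.40 MPa, ρ = 2270 kg/m³, cost = 7.496 $/kg
  CFRP laminate: σ_y = 520.0 MPa, ρ = 1521 kg/m³, cost = 95.00 $/kg
  nylon: σ_y = 88.20 MPa, ρ = 1110 kg/m³, cost = 2.028 $/kg
  nylon: M = 39.2 kN·m per $
  low-carbon steel: M = 27.0 kN·m per $
  CFRP laminate: M = 3.60 kN·m per $
  borosilicate glass: M = 2.26 kN·m per $
Nylon has the largest M.

nylon, M = 39.2 kN·m per $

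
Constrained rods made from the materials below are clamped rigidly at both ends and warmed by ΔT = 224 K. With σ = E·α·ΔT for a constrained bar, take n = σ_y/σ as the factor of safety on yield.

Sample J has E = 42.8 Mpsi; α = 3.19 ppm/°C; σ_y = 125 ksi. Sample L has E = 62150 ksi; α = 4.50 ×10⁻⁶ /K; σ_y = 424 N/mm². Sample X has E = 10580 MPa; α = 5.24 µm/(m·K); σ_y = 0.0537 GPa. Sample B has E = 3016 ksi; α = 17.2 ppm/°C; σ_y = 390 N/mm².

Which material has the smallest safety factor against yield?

sample L

Converting E to GPa, α to ×10⁻⁶/K, σ_y to MPa, then σ and n for each:
  sample J: E = 295.1, α = 3.19, σ_y = 861.8 → σ = 211 MPa, n = 4.09
  sample L: E = 428.5, α = 4.50, σ_y = 424.0 → σ = 432 MPa, n = 0.982
  sample X: E = 10.58, α = 5.24, σ_y = 53.70 → σ = 12.4 MPa, n = 4.32
  sample B: E = 20.79, α = 17.2, σ_y = 390.0 → σ = 80.1 MPa, n = 4.87
Smallest n: sample L with n = 0.982.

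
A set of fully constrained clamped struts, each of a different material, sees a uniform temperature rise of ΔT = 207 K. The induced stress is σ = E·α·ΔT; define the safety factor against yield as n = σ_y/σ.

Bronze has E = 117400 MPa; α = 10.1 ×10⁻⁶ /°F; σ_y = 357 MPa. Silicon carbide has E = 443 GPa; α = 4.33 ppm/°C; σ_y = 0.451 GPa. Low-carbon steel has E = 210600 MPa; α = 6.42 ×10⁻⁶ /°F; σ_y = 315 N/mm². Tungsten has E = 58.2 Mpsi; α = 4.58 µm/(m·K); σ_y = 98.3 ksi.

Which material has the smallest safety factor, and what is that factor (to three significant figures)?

With everything in SI (GPa, ×10⁻⁶/K, MPa):
  bronze: E = 117.4, α = 18.2, σ_y = 357.0 → σ = 442 MPa, n = 0.808
  silicon carbide: E = 443.0, α = 4.33, σ_y = 451.0 → σ = 397 MPa, n = 1.14
  low-carbon steel: E = 210.6, α = 11.6, σ_y = 315.0 → σ = 504 MPa, n = 0.625
  tungsten: E = 401.3, α = 4.58, σ_y = 677.8 → σ = 380 MPa, n = 1.78
Smallest n: low-carbon steel with n = 0.625.

low-carbon steel, n = 0.625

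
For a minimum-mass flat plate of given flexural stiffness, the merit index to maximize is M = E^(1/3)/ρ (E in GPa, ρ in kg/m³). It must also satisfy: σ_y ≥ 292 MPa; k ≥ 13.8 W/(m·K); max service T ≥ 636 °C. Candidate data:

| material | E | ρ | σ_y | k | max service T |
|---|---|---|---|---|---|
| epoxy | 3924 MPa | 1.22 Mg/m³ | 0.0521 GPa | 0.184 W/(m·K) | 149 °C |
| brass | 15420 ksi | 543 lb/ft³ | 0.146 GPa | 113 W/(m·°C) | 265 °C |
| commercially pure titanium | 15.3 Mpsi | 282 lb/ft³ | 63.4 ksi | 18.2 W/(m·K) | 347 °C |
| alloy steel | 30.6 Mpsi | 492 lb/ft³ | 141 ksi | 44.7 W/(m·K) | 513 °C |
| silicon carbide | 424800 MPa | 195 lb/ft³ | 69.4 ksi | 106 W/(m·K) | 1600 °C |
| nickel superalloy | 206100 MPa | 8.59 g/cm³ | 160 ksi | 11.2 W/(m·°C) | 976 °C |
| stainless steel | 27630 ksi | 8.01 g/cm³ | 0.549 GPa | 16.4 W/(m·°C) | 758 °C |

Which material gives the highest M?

Screen on constraints: σ_y ≥ 292 MPa; k ≥ 13.8 W/(m·K); max service T ≥ 636 °C. Survivors: silicon carbide, stainless steel.
Putting every candidate on a common basis:
  silicon carbide: E = 424.8 GPa, ρ = 3124 kg/m³
  stainless steel: E = 190.5 GPa, ρ = 8010 kg/m³
  silicon carbide: M = 2.41×10⁻³
  stainless steel: M = 0.718×10⁻³
Silicon carbide ranks first.

silicon carbide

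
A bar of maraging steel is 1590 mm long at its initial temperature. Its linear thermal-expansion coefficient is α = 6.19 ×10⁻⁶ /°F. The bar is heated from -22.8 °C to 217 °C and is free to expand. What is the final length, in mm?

1594.2 mm

Convert α: 6.19×10⁻⁶/°F × (9/5) = 11.1×10⁻⁶/K.
ΔT = 217 − (-22.8) = 239.8 K.
ΔL = α·L₀·ΔT = 11.1×10⁻⁶ × 1590 mm × 239.8 K = 4.25 mm.
L = L₀ + ΔL = 1590 + 4.25 = 1594.2 mm.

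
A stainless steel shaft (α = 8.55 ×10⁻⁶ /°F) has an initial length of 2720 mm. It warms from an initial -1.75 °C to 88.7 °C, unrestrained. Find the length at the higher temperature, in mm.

Convert α: 8.55×10⁻⁶/°F × (9/5) = 15.4×10⁻⁶/K.
ΔT = 88.7 − (-1.75) = 90.45 K.
ΔL = α·L₀·ΔT = 15.4×10⁻⁶ × 2720 mm × 90.45 K = 3.79 mm.
L = L₀ + ΔL = 2720 + 3.79 = 2723.8 mm.

2723.8 mm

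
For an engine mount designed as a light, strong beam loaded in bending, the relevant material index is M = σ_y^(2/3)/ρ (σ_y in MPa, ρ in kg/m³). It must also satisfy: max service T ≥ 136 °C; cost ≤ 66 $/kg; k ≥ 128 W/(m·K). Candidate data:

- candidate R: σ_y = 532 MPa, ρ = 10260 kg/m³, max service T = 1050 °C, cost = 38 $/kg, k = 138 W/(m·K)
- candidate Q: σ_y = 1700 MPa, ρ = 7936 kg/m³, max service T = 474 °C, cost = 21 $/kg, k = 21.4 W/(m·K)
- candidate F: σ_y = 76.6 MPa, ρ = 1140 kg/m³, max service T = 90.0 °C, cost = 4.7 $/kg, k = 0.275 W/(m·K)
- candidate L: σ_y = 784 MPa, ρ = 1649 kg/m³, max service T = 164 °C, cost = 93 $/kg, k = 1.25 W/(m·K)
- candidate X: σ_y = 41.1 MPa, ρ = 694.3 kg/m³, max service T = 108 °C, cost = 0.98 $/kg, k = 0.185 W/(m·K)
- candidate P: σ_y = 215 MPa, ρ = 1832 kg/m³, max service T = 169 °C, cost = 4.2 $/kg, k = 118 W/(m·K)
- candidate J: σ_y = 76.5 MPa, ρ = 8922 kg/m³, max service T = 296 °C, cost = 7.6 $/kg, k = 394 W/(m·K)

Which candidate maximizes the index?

Screen on constraints: max service T ≥ 136 °C; cost ≤ 66 $/kg; k ≥ 128 W/(m·K). Survivors: candidate R, candidate J.
Evaluate M for each candidate:
  candidate R: M = 6.40×10⁻³
  candidate J: M = 2.02×10⁻³
Candidate R has the largest M.

candidate R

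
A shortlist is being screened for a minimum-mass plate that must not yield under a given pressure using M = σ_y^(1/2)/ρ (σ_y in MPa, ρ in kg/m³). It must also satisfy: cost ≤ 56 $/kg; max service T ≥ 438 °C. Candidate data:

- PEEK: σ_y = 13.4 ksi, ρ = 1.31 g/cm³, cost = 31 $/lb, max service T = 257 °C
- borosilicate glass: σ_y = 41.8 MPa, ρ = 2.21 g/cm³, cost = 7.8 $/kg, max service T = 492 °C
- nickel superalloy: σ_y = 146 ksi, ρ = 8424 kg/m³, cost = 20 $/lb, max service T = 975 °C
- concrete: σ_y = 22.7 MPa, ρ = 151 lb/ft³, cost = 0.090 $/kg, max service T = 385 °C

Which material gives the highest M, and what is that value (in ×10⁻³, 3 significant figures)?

nickel superalloy, M = 3.77×10⁻³

Screen on constraints: cost ≤ 56 $/kg; max service T ≥ 438 °C. Survivors: borosilicate glass, nickel superalloy.
Putting every candidate on a common basis:
  borosilicate glass: σ_y = 41.80 MPa, ρ = 2210 kg/m³
  nickel superalloy: σ_y = 1007 MPa, ρ = 8424 kg/m³
  nickel superalloy: M = 3.77×10⁻³
  borosilicate glass: M = 2.93×10⁻³
Highest index: nickel superalloy.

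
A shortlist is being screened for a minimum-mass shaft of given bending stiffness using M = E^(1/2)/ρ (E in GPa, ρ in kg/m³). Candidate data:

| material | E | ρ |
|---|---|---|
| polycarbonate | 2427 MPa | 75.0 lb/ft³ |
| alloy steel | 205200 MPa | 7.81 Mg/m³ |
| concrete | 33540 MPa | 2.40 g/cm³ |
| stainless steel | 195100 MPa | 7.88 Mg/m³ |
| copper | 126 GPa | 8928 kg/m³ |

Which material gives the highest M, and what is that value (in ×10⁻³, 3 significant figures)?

concrete, M = 2.41×10⁻³

After converting to SI:
  polycarbonate: E = 2.427 GPa, ρ = 1201 kg/m³
  alloy steel: E = 205.2 GPa, ρ = 7810 kg/m³
  concrete: E = 33.54 GPa, ρ = 2400 kg/m³
  stainless steel: E = 195.1 GPa, ρ = 7880 kg/m³
  copper: E = 126.0 GPa, ρ = 8928 kg/m³
  concrete: M = 2.41×10⁻³
  alloy steel: M = 1.83×10⁻³
  stainless steel: M = 1.77×10⁻³
  polycarbonate: M = 1.30×10⁻³
  copper: M = 1.26×10⁻³
Concrete has the largest M.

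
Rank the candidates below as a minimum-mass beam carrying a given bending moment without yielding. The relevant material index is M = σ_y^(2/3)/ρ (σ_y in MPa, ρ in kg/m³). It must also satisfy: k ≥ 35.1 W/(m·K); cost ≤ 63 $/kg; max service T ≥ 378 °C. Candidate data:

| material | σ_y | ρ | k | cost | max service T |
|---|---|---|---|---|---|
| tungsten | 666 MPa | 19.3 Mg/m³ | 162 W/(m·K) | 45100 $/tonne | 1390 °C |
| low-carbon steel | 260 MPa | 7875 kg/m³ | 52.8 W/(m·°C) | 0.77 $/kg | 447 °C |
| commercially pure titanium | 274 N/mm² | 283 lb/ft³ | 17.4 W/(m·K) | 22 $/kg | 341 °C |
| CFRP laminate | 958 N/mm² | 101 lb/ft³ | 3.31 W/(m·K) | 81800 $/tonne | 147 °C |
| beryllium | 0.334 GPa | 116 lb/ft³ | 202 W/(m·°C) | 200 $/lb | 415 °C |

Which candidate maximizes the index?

low-carbon steel

Screen on constraints: k ≥ 35.1 W/(m·K); cost ≤ 63 $/kg; max service T ≥ 378 °C. Survivors: tungsten, low-carbon steel.
Convert each candidate to consistent units, then evaluate M:
  tungsten: σ_y = 666.0 MPa, ρ = 19300 kg/m³
  low-carbon steel: σ_y = 260.0 MPa, ρ = 7875 kg/m³
  low-carbon steel: M = 5.17×10⁻³
  tungsten: M = 3.95×10⁻³
Low-carbon steel has the largest M.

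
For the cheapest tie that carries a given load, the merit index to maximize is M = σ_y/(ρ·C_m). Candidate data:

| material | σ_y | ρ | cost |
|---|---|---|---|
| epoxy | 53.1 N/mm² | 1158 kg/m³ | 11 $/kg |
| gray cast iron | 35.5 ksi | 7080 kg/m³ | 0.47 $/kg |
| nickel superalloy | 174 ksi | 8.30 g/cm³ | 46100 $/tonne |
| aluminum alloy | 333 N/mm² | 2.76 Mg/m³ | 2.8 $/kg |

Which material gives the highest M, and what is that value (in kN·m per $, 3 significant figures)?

After converting to SI:
  epoxy: σ_y = 53.10 MPa, ρ = 1158 kg/m³, cost = 11.00 $/kg
  gray cast iron: σ_y = 244.8 MPa, ρ = 7080 kg/m³, cost = 0.4700 $/kg
  nickel superalloy: σ_y = 1200 MPa, ρ = 8300 kg/m³, cost = 46.10 $/kg
  aluminum alloy: σ_y = 333.0 MPa, ρ = 2760 kg/m³, cost = 2.800 $/kg
  gray cast iron: M = 73.6 kN·m per $
  aluminum alloy: M = 43.1 kN·m per $
  epoxy: M = 4.17 kN·m per $
  nickel superalloy: M = 3.14 kN·m per $
Gray cast iron has the largest M.

gray cast iron, M = 73.6 kN·m per $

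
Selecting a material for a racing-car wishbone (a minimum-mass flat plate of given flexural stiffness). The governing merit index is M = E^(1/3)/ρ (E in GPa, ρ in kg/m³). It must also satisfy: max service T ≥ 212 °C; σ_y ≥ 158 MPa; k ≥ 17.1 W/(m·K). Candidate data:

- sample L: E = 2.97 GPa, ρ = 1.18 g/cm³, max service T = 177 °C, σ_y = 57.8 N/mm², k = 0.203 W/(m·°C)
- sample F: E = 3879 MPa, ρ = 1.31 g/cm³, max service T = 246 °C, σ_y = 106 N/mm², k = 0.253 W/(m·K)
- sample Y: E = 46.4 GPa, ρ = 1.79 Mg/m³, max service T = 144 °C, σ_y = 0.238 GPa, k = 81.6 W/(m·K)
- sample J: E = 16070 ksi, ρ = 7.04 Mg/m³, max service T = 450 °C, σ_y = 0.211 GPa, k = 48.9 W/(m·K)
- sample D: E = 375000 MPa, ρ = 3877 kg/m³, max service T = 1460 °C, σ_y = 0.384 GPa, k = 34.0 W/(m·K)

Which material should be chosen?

Screen on constraints: max service T ≥ 212 °C; σ_y ≥ 158 MPa; k ≥ 17.1 W/(m·K). Survivors: sample J, sample D.
Putting every candidate on a common basis:
  sample J: E = 110.8 GPa, ρ = 7040 kg/m³
  sample D: E = 375.0 GPa, ρ = 3877 kg/m³
  sample D: M = 1.86×10⁻³
  sample J: M = 0.682×10⁻³
Highest index: sample D.

sample D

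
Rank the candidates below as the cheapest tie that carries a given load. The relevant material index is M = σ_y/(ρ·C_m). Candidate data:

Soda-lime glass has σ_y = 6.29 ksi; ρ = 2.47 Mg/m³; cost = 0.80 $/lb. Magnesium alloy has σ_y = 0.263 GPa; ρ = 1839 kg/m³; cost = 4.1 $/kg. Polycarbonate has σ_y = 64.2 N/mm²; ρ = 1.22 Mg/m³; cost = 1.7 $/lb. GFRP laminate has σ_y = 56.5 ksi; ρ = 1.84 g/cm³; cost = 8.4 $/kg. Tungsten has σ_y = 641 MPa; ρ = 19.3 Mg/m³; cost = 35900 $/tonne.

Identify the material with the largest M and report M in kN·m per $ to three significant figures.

magnesium alloy, M = 34.9 kN·m per $

Putting every candidate on a common basis:
  soda-lime glass: σ_y = 43.37 MPa, ρ = 2470 kg/m³, cost = 1.764 $/kg
  magnesium alloy: σ_y = 263.0 MPa, ρ = 1839 kg/m³, cost = 4.100 $/kg
  polycarbonate: σ_y = 64.20 MPa, ρ = 1220 kg/m³, cost = 3.748 $/kg
  GFRP laminate: σ_y = 389.6 MPa, ρ = 1840 kg/m³, cost = 8.400 $/kg
  tungsten: σ_y = 641.0 MPa, ρ = 19300 kg/m³, cost = 35.90 $/kg
  magnesium alloy: M = 34.9 kN·m per $
  GFRP laminate: M = 25.2 kN·m per $
  polycarbonate: M = 14.0 kN·m per $
  soda-lime glass: M = 9.96 kN·m per $
  tungsten: M = 0.925 kN·m per $
Highest index: magnesium alloy.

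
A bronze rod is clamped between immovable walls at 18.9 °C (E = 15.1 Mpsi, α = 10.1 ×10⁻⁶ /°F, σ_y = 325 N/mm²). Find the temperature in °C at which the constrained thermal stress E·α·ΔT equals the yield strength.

191 °C

E = 15.1 Mpsi = 104.1 GPa.
α = 10.1×10⁻⁶/°F × 9/5 = 18.2×10⁻⁶/K.
σ_y = 325 N/mm² = 325.0 MPa.
E·α·ΔT = 325.0 MPa ⇒ ΔT = 325.0 / (104.1×10³ × 18.2×10⁻⁶) = 171.7 K.
T = 18.9 + 171.7 = 190.6 °C.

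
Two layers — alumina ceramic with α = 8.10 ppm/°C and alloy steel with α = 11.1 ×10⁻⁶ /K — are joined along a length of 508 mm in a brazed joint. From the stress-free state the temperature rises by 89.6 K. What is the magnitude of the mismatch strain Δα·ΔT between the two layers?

2.69×10⁻⁴

Δα = |8.10 − 11.1|×10⁻⁶/K = 3.00×10⁻⁶/K.
Mismatch strain = Δα·ΔT = 3.00×10⁻⁶ × 89.6 = 2.69×10⁻⁴.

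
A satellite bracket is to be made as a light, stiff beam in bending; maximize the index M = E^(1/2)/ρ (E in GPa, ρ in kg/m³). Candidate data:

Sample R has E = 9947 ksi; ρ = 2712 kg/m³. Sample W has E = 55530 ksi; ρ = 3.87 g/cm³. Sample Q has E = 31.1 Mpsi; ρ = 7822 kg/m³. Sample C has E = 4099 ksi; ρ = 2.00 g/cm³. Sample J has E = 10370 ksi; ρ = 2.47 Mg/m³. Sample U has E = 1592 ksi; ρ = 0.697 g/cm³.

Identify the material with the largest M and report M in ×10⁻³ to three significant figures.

Normalizing units and computing the index:
  sample R: E = 68.58 GPa, ρ = 2712 kg/m³
  sample W: E = 382.9 GPa, ρ = 3870 kg/m³
  sample Q: E = 214.4 GPa, ρ = 7822 kg/m³
  sample C: E = 28.26 GPa, ρ = 2000 kg/m³
  sample J: E = 71.50 GPa, ρ = 2470 kg/m³
  sample U: E = 10.98 GPa, ρ = 697.0 kg/m³
  sample W: M = 5.06×10⁻³
  sample U: M = 4.75×10⁻³
  sample J: M = 3.42×10⁻³
  sample R: M = 3.05×10⁻³
  sample C: M = 2.66×10⁻³
  sample Q: M = 1.87×10⁻³
Sample W has the largest M.

sample W, M = 5.06×10⁻³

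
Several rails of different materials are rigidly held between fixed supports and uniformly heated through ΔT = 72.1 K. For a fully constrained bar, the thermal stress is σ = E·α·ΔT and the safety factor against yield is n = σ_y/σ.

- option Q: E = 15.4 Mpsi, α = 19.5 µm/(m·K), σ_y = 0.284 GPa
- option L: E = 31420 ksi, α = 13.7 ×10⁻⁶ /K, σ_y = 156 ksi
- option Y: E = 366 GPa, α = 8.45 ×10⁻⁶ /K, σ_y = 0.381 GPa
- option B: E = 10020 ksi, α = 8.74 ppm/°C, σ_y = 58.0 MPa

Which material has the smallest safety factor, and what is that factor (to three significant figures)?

option B, n = 1.33

Per material, after unit conversion:
  option Q: E = 106.2, α = 19.5, σ_y = 284.0 → σ = 149 MPa, n = 1.90
  option L: E = 216.6, α = 13.7, σ_y = 1076 → σ = 214 MPa, n = 5.03
  option Y: E = 366.0, α = 8.45, σ_y = 381.0 → σ = 223 MPa, n = 1.71
  option B: E = 69.09, α = 8.74, σ_y = 58.00 → σ = 43.5 MPa, n = 1.33
Option B has the lowest safety factor, n = 1.33.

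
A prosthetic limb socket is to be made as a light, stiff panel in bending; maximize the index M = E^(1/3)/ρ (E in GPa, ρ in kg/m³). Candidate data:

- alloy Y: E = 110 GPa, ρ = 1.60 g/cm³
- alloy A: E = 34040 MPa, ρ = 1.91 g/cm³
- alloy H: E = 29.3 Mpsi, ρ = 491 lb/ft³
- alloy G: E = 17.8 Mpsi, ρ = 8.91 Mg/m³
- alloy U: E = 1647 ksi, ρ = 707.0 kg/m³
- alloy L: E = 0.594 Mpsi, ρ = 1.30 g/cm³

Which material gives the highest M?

In SI units:
  alloy Y: E = 110.0 GPa, ρ = 1600 kg/m³
  alloy A: E = 34.04 GPa, ρ = 1910 kg/m³
  alloy H: E = 202.0 GPa, ρ = 7865 kg/m³
  alloy G: E = 122.7 GPa, ρ = 8910 kg/m³
  alloy U: E = 11.36 GPa, ρ = 707.0 kg/m³
  alloy L: E = 4.095 GPa, ρ = 1300 kg/m³
  alloy U: M = 3.18×10⁻³
  alloy Y: M = 2.99×10⁻³
  alloy A: M = 1.70×10⁻³
  alloy L: M = 1.23×10⁻³
  alloy H: M = 0.746×10⁻³
  alloy G: M = 0.558×10⁻³
The maximum is for alloy U.

alloy U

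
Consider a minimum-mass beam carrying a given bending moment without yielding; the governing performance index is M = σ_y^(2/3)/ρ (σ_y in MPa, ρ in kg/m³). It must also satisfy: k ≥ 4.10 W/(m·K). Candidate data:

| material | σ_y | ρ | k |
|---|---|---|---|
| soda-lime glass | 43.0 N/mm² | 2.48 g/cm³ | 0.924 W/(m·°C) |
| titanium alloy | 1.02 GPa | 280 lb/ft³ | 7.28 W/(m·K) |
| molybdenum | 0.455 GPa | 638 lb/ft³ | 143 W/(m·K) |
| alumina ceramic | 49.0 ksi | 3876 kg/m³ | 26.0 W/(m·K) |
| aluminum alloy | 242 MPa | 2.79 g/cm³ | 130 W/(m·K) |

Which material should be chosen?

titanium alloy

Screen on constraints: k ≥ 4.10 W/(m·K). Survivors: titanium alloy, molybdenum, alumina ceramic, aluminum alloy.
Putting every candidate on a common basis:
  titanium alloy: σ_y = 1020 MPa, ρ = 4485 kg/m³
  molybdenum: σ_y = 455.0 MPa, ρ = 10220 kg/m³
  alumina ceramic: σ_y = 337.8 MPa, ρ = 3876 kg/m³
  aluminum alloy: σ_y = 242.0 MPa, ρ = 2790 kg/m³
  titanium alloy: M = 22.6×10⁻³
  aluminum alloy: M = 13.9×10⁻³
  alumina ceramic: M = 12.5×10⁻³
  molybdenum: M = 5.79×10⁻³
Titanium alloy has the largest M.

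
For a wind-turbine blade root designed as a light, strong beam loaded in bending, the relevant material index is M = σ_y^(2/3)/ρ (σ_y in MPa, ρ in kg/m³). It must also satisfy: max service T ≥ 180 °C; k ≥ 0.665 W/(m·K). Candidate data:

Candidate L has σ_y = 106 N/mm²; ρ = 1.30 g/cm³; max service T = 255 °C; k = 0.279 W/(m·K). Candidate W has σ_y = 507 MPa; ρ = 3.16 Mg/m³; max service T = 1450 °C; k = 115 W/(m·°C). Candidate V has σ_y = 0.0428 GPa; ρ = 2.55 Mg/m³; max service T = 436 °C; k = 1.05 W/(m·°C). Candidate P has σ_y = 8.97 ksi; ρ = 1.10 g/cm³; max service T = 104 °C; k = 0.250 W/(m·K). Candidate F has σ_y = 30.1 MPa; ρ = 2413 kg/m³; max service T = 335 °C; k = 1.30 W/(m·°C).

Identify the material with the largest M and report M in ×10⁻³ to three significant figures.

candidate W, M = 20.1×10⁻³

Screen on constraints: max service T ≥ 180 °C; k ≥ 0.665 W/(m·K). Survivors: candidate W, candidate V, candidate F.
Convert each candidate to consistent units, then evaluate M:
  candidate W: σ_y = 507.0 MPa, ρ = 3160 kg/m³
  candidate V: σ_y = 42.80 MPa, ρ = 2550 kg/m³
  candidate F: σ_y = 30.10 MPa, ρ = 2413 kg/m³
  candidate W: M = 20.1×10⁻³
  candidate V: M = 4.80×10⁻³
  candidate F: M = 4.01×10⁻³
Highest index: candidate W.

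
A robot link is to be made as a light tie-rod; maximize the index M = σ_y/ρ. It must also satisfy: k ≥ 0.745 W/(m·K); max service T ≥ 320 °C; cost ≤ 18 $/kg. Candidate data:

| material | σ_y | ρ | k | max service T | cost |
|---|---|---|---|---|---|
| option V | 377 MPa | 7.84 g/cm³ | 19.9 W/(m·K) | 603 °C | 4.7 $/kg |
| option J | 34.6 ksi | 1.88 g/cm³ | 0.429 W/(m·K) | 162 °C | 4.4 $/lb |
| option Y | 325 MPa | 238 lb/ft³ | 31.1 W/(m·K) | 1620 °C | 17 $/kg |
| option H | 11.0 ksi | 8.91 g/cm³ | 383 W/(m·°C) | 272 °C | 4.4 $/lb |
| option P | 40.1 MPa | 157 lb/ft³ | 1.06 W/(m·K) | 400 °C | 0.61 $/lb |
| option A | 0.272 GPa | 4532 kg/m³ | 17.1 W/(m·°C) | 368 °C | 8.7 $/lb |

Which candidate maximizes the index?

option Y

Screen on constraints: k ≥ 0.745 W/(m·K); max service T ≥ 320 °C; cost ≤ 18 $/kg. Survivors: option V, option Y, option P.
In SI units:
  option V: σ_y = 377.0 MPa, ρ = 7840 kg/m³
  option Y: σ_y = 325.0 MPa, ρ = 3812 kg/m³
  option P: σ_y = 40.10 MPa, ρ = 2515 kg/m³
  option Y: M = 85.2 kN·m/kg
  option V: M = 48.1 kN·m/kg
  option P: M = 15.9 kN·m/kg
The maximum is for option Y.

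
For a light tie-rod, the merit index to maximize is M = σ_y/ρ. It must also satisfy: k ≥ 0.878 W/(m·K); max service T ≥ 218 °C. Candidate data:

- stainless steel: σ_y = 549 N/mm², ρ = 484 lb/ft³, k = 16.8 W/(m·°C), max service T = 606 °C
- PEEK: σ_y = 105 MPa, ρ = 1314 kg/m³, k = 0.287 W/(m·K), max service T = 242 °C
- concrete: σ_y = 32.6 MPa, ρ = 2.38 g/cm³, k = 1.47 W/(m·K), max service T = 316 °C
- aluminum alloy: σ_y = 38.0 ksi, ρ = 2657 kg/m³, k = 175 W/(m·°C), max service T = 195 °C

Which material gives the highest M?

Screen on constraints: k ≥ 0.878 W/(m·K); max service T ≥ 218 °C. Survivors: stainless steel, concrete.
In SI units:
  stainless steel: σ_y = 549.0 MPa, ρ = 7753 kg/m³
  concrete: σ_y = 32.60 MPa, ρ = 2380 kg/m³
  stainless steel: M = 70.8 kN·m/kg
  concrete: M = 13.7 kN·m/kg
Stainless steel has the largest M.

stainless steel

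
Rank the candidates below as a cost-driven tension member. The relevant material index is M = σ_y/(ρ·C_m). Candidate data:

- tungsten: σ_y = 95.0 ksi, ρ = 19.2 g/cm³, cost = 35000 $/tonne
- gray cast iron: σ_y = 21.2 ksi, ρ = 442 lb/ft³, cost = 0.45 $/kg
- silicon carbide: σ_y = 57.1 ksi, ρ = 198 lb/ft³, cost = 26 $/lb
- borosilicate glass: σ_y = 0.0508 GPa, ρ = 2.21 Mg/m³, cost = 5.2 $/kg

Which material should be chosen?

gray cast iron

In SI units:
  tungsten: σ_y = 655.0 MPa, ρ = 19200 kg/m³, cost = 35.00 $/kg
  gray cast iron: σ_y = 146.2 MPa, ρ = 7080 kg/m³, cost = 0.4500 $/kg
  silicon carbide: σ_y = 393.7 MPa, ρ = 3172 kg/m³, cost = 57.32 $/kg
  borosilicate glass: σ_y = 50.80 MPa, ρ = 2210 kg/m³, cost = 5.200 $/kg
  gray cast iron: M = 45.9 kN·m per $
  borosilicate glass: M = 4.42 kN·m per $
  silicon carbide: M = 2.17 kN·m per $
  tungsten: M = 0.975 kN·m per $
Highest index: gray cast iron.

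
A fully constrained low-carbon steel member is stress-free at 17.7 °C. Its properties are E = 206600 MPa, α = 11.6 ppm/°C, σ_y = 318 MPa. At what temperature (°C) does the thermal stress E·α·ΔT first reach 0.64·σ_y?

103 °C

E = 206600 MPa = 206.6 GPa.
E·α·ΔT = 203.5 MPa ⇒ ΔT = 203.5 / (206.6×10³ × 11.6×10⁻⁶) = 84.92 K.
T = 17.7 + 84.92 = 102.6 °C.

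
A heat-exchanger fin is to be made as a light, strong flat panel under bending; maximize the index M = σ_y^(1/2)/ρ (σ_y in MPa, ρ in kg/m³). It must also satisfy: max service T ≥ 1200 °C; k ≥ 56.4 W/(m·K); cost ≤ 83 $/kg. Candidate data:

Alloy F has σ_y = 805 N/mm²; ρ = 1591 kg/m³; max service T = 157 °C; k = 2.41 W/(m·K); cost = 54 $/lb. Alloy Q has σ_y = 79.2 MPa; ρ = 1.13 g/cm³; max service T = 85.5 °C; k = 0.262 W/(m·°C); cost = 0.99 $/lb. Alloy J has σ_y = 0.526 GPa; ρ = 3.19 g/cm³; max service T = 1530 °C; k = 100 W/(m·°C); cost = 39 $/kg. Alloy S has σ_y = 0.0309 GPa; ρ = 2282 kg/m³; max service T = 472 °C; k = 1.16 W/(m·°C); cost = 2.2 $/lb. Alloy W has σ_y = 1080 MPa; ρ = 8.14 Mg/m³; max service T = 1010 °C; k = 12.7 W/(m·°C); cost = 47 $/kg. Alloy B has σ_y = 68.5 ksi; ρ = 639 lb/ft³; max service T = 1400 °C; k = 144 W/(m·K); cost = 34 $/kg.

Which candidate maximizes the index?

Screen on constraints: max service T ≥ 1200 °C; k ≥ 56.4 W/(m·K); cost ≤ 83 $/kg. Survivors: alloy J, alloy B.
Putting every candidate on a common basis:
  alloy J: σ_y = 526.0 MPa, ρ = 3190 kg/m³
  alloy B: σ_y = 472.3 MPa, ρ = 10240 kg/m³
  alloy J: M = 7.19×10⁻³
  alloy B: M = 2.12×10⁻³
Highest index: alloy J.

alloy J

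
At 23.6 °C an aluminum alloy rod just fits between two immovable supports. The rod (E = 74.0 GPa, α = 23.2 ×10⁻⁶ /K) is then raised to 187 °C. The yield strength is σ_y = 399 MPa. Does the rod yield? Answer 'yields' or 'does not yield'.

does not yield

ΔT = 163.4 K. Constrained thermal stress σ = E·α·ΔT = 74.00×10³ MPa × 23.2×10⁻⁶ × 163.4 = 281 MPa (compressive).
Compare to σ_y = 399 MPa: σ < σ_y, so it does not yield.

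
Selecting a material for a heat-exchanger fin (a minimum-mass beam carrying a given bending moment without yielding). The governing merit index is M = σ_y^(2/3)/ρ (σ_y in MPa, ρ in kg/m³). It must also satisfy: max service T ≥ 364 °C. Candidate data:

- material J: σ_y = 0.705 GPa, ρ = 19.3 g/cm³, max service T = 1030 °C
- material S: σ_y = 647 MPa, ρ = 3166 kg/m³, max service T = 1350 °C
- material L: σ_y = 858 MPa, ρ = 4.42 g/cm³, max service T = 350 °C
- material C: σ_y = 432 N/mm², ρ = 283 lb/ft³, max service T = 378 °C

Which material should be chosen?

Screen on constraints: max service T ≥ 364 °C. Survivors: material J, material S, material C.
Convert each candidate to consistent units, then evaluate M:
  material J: σ_y = 705.0 MPa, ρ = 19300 kg/m³
  material S: σ_y = 647.0 MPa, ρ = 3166 kg/m³
  material C: σ_y = 432.0 MPa, ρ = 4533 kg/m³
  material S: M = 23.6×10⁻³
  material C: M = 12.6×10⁻³
  material J: M = 4.10×10⁻³
Material S ranks first.

material S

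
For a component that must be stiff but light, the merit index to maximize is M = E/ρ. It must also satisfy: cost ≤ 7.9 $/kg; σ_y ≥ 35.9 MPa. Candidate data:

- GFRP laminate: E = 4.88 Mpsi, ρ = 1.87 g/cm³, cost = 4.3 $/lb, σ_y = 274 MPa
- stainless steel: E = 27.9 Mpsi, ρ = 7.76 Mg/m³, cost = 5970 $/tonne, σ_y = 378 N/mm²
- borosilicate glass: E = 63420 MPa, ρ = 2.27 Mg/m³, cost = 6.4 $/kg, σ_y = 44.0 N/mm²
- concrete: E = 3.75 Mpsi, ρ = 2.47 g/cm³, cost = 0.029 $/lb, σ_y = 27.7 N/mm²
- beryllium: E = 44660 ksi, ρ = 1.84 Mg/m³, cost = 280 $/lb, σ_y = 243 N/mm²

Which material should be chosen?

borosilicate glass

Screen on constraints: cost ≤ 7.9 $/kg; σ_y ≥ 35.9 MPa. Survivors: stainless steel, borosilicate glass.
After converting to SI:
  stainless steel: E = 192.4 GPa, ρ = 7760 kg/m³
  borosilicate glass: E = 63.42 GPa, ρ = 2270 kg/m³
  borosilicate glass: M = 27.9 MN·m/kg
  stainless steel: M = 24.8 MN·m/kg
Borosilicate glass ranks first.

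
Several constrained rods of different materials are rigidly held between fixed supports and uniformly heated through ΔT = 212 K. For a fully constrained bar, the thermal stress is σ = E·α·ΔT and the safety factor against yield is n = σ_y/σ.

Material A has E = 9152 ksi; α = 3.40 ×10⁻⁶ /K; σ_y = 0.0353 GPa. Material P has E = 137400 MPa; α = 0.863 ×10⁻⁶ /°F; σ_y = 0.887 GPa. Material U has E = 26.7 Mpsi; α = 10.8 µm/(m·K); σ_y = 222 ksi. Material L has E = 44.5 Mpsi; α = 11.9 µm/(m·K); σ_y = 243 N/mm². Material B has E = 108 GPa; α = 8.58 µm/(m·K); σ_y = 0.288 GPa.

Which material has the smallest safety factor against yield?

In consistent units (E in GPa, α in ×10⁻⁶/K, σ_y in MPa):
  material A: E = 63.10, α = 3.40, σ_y = 35.30 → σ = 45.5 MPa, n = 0.776
  material P: E = 137.4, α = 1.55, σ_y = 887.0 → σ = 45.2 MPa, n = 19.6
  material U: E = 184.1, α = 10.8, σ_y = 1531 → σ = 421 MPa, n = 3.63
  material L: E = 306.8, α = 11.9, σ_y = 243.0 → σ = 774 MPa, n = 0.314
  material B: E = 108.0, α = 8.58, σ_y = 288.0 → σ = 196 MPa, n = 1.47
The minimum is material L at n = 0.314.

material L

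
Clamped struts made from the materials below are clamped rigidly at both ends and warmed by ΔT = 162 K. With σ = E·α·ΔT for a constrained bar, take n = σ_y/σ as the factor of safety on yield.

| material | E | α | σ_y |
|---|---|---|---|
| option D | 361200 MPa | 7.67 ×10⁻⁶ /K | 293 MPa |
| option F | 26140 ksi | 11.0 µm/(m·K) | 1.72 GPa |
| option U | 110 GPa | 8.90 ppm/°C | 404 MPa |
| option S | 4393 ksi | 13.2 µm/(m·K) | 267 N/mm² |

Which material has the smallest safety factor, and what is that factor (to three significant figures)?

Per material, after unit conversion:
  option D: E = 361.2, α = 7.67, σ_y = 293.0 → σ = 449 MPa, n = 0.653
  option F: E = 180.2, α = 11.0, σ_y = 1720 → σ = 321 MPa, n = 5.36
  option U: E = 110.0, α = 8.90, σ_y = 404.0 → σ = 159 MPa, n = 2.55
  option S: E = 30.29, α = 13.2, σ_y = 267.0 → σ = 64.8 MPa, n = 4.12
Option D has the lowest safety factor, n = 0.653.

option D, n = 0.653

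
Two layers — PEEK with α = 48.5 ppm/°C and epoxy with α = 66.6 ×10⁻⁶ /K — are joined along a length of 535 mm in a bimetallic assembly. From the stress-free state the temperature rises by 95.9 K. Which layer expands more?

α(PEEK) = 48.5×10⁻⁶/K vs α(epoxy) = 66.6×10⁻⁶/K.
Higher α expands more for the same ΔT: epoxy.

epoxy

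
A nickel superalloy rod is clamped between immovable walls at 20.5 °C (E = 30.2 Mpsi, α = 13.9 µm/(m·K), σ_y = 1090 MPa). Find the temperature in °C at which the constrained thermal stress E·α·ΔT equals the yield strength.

E = 30.2 Mpsi = 208.2 GPa.
E·α·ΔT = 1090 MPa ⇒ ΔT = 1090 / (208.2×10³ × 13.9×10⁻⁶) = 376.6 K.
T = 20.5 + 376.6 = 397.1 °C.

397 °C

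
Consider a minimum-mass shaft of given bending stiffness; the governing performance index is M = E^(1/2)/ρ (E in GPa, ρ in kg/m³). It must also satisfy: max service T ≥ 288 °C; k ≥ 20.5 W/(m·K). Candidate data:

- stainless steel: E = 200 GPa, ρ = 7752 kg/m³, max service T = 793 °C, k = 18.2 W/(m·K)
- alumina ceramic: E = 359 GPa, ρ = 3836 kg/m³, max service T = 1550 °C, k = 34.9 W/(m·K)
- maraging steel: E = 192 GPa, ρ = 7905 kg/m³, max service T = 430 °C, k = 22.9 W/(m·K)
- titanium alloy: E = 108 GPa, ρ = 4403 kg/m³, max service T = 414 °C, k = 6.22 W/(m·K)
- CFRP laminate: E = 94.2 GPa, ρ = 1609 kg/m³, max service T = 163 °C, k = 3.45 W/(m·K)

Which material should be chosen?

alumina ceramic

Screen on constraints: max service T ≥ 288 °C; k ≥ 20.5 W/(m·K). Survivors: alumina ceramic, maraging steel.
Per-candidate index values:
  alumina ceramic: M = 4.94×10⁻³
  maraging steel: M = 1.75×10⁻³
Alumina ceramic has the largest M.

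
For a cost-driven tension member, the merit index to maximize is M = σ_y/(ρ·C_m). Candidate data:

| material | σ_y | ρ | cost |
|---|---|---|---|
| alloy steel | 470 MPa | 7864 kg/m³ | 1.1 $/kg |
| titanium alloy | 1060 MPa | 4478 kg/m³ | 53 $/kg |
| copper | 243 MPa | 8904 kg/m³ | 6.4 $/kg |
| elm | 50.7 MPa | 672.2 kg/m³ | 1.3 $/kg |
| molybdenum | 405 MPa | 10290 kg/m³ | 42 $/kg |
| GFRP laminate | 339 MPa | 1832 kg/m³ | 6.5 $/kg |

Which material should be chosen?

Computing M directly (units already consistent):
  elm: M = 58.0 kN·m per $
  alloy steel: M = 54.3 kN·m per $
  GFRP laminate: M = 28.5 kN·m per $
  titanium alloy: M = 4.47 kN·m per $
  copper: M = 4.26 kN·m per $
  molybdenum: M = 0.937 kN·m per $
The maximum is for elm.

elm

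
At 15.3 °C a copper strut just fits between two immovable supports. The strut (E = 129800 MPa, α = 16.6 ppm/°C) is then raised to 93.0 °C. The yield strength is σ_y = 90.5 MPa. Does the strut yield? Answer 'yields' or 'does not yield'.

E = 129800 MPa = 129.8 GPa.
ΔT = 77.70 K. Constrained thermal stress σ = E·α·ΔT = 129.8×10³ MPa × 16.6×10⁻⁶ × 77.70 = 167 MPa (compressive).
Compare to σ_y = 90.5 MPa: σ ≥ σ_y, so it yields.

yields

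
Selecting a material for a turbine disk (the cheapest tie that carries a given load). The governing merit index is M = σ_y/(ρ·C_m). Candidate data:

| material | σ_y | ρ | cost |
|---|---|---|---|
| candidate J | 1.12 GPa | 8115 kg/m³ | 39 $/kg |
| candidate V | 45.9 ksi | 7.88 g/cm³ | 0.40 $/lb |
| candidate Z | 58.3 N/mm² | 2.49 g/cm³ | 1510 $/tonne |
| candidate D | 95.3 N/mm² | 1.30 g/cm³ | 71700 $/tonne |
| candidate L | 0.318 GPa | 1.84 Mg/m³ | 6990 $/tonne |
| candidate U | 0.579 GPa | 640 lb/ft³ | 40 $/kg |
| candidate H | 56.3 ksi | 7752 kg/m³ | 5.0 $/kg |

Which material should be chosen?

candidate V

After converting to SI:
  candidate J: σ_y = 1120 MPa, ρ = 8115 kg/m³, cost = 39.00 $/kg
  candidate V: σ_y = 316.5 MPa, ρ = 7880 kg/m³, cost = 0.8818 $/kg
  candidate Z: σ_y = 58.30 MPa, ρ = 2490 kg/m³, cost = 1.510 $/kg
  candidate D: σ_y = 95.30 MPa, ρ = 1300 kg/m³, cost = 71.70 $/kg
  candidate L: σ_y = 318.0 MPa, ρ = 1840 kg/m³, cost = 6.990 $/kg
  candidate U: σ_y = 579.0 MPa, ρ = 10250 kg/m³, cost = 40.00 $/kg
  candidate H: σ_y = 388.2 MPa, ρ = 7752 kg/m³, cost = 5.000 $/kg
  candidate V: M = 45.5 kN·m per $
  candidate L: M = 24.7 kN·m per $
  candidate Z: M = 15.5 kN·m per $
  candidate H: M = 10.0 kN·m per $
  candidate J: M = 3.54 kN·m per $
  candidate U: M = 1.41 kN·m per $
  candidate D: M = 1.02 kN·m per $
Candidate V ranks first.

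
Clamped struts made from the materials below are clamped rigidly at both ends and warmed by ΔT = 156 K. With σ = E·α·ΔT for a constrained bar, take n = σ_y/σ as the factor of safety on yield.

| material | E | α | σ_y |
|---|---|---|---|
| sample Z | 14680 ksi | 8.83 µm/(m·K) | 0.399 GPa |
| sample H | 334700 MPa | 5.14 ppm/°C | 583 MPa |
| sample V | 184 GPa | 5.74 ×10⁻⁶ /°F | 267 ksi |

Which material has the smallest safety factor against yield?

sample H

Per material, after unit conversion:
  sample Z: E = 101.2, α = 8.83, σ_y = 399.0 → σ = 139 MPa, n = 2.86
  sample H: E = 334.7, α = 5.14, σ_y = 583.0 → σ = 268 MPa, n = 2.17
  sample V: E = 184.0, α = 10.3, σ_y = 1841 → σ = 297 MPa, n = 6.21
Smallest n: sample H with n = 2.17.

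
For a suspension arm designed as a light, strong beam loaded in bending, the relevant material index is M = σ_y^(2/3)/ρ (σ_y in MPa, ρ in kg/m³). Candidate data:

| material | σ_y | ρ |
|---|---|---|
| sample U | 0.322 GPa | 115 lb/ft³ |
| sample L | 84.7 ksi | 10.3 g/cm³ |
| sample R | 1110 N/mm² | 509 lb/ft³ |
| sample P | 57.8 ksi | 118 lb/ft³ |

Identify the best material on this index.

In SI units:
  sample U: σ_y = 322.0 MPa, ρ = 1842 kg/m³
  sample L: σ_y = 584.0 MPa, ρ = 10300 kg/m³
  sample R: σ_y = 1110 MPa, ρ = 8153 kg/m³
  sample P: σ_y = 398.5 MPa, ρ = 1890 kg/m³
  sample P: M = 28.7×10⁻³
  sample U: M = 25.5×10⁻³
  sample R: M = 13.1×10⁻³
  sample L: M = 6.78×10⁻³
Sample P ranks first.

sample P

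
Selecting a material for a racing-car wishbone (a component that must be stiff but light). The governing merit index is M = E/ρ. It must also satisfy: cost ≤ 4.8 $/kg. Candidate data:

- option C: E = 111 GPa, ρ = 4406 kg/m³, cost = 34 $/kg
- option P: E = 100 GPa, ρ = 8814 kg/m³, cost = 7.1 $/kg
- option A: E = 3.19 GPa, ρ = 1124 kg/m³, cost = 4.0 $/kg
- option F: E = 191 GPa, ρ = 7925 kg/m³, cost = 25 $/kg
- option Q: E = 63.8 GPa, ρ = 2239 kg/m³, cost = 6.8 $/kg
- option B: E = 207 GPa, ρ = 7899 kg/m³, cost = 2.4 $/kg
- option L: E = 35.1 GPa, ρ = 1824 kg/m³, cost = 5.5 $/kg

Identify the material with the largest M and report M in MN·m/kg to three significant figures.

option B, M = 26.2 MN·m/kg

Screen on constraints: cost ≤ 4.8 $/kg. Survivors: option A, option B.
Computing M directly (units already consistent):
  option B: M = 26.2 MN·m/kg
  option A: M = 2.84 MN·m/kg
The maximum is for option B.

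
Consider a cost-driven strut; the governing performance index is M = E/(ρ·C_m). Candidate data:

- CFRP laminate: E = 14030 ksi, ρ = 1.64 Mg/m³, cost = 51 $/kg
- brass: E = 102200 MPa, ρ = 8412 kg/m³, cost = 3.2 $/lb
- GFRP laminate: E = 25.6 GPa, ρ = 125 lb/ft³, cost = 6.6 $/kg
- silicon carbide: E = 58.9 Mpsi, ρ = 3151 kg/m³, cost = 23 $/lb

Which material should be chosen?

silicon carbide

Putting every candidate on a common basis:
  CFRP laminate: E = 96.73 GPa, ρ = 1640 kg/m³, cost = 51.00 $/kg
  brass: E = 102.2 GPa, ρ = 8412 kg/m³, cost = 7.055 $/kg
  GFRP laminate: E = 25.60 GPa, ρ = 2002 kg/m³, cost = 6.600 $/kg
  silicon carbide: E = 406.1 GPa, ρ = 3151 kg/m³, cost = 50.71 $/kg
  silicon carbide: M = 2.54 MN·m per $
  GFRP laminate: M = 1.94 MN·m per $
  brass: M = 1.72 MN·m per $
  CFRP laminate: M = 1.16 MN·m per $
The maximum is for silicon carbide.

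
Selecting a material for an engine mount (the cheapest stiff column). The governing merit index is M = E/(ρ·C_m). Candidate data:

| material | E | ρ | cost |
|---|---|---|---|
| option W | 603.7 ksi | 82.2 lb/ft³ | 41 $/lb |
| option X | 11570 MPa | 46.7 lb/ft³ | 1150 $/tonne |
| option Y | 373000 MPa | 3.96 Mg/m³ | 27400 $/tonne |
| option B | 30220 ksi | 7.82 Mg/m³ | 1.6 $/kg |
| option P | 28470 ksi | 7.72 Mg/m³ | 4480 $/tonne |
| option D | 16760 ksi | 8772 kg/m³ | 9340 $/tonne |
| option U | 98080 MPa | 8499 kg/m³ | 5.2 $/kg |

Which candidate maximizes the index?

option B

Normalizing units and computing the index:
  option W: E = 4.162 GPa, ρ = 1317 kg/m³, cost = 90.39 $/kg
  option X: E = 11.57 GPa, ρ = 748.1 kg/m³, cost = 1.150 $/kg
  option Y: E = 373.0 GPa, ρ = 3960 kg/m³, cost = 27.40 $/kg
  option B: E = 208.4 GPa, ρ = 7820 kg/m³, cost = 1.600 $/kg
  option P: E = 196.3 GPa, ρ = 7720 kg/m³, cost = 4.480 $/kg
  option D: E = 115.6 GPa, ρ = 8772 kg/m³, cost = 9.340 $/kg
  option U: E = 98.08 GPa, ρ = 8499 kg/m³, cost = 5.200 $/kg
  option B: M = 16.7 MN·m per $
  option X: M = 13.4 MN·m per $
  option P: M = 5.68 MN·m per $
  option Y: M = 3.44 MN·m per $
  option U: M = 2.22 MN·m per $
  option D: M = 1.41 MN·m per $
  option W: M = 0.0350 MN·m per $
Option B has the largest M.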